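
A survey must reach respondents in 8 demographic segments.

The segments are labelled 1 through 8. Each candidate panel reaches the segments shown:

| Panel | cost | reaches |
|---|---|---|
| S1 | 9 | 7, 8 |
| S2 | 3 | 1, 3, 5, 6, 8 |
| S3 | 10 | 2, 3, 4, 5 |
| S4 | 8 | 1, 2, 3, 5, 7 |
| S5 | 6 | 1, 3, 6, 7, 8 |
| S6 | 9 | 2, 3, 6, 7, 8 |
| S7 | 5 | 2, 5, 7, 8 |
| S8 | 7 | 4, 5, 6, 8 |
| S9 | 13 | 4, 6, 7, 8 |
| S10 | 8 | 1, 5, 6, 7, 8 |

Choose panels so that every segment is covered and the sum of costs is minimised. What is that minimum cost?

S2, S7, S8 together cover every segment (S2 ∪ S7 ∪ S8 = {1, 2, 3, 4, 5, 6, 7, 8}); total cost 3 + 5 + 7 = 15.
No covering selection has total cost below 15.

15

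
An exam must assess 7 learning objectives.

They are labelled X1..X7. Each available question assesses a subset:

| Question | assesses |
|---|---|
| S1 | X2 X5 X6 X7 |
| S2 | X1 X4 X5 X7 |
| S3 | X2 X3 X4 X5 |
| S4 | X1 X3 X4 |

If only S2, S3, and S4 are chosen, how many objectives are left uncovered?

Union of S2, S3, S4 = {X1, X2, X3, X4, X5, X7}.
Not covered: X6 — 1 objective.

1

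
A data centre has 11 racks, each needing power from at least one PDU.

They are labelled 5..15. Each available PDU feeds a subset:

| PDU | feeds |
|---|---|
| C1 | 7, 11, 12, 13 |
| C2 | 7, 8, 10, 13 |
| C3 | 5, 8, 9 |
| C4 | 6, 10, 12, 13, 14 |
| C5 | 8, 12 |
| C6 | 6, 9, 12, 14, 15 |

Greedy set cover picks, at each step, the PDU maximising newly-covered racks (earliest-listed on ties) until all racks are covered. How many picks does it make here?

Greedy: pick C4 (covers 5 new) → pick C3 (covers 3 new) → pick C1 (covers 2 new) → pick C6 (covers 1 new). Total picks: 4.

4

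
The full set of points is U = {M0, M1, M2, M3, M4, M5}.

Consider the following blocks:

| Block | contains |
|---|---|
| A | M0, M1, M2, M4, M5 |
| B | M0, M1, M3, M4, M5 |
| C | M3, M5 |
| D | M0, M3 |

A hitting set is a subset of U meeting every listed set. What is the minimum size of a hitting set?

Take H = {M1, M3}. Each listed block contains at least one of these, so H is a hitting set of size 2.
No single point lies in every block, so at least 2 are needed and 2 is optimal.

2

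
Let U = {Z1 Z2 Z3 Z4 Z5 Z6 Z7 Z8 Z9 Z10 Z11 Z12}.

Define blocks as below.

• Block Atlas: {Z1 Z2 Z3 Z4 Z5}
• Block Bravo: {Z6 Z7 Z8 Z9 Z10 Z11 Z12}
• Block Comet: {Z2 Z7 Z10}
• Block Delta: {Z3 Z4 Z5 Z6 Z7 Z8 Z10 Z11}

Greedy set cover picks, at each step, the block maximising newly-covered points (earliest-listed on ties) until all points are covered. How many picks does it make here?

Greedy: pick Delta (covers 8 new) → pick Atlas (covers 2 new) → pick Bravo (covers 2 new). Total picks: 3.
(The true minimum cover uses only 2 blocks, so greedy is not optimal here.)

3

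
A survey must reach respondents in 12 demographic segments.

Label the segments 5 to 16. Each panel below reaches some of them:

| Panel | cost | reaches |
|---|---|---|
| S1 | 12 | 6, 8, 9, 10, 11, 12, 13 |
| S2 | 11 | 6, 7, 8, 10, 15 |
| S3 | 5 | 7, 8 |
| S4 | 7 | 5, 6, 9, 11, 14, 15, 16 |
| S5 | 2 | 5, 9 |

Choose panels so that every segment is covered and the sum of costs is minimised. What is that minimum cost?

24

S1, S3, S4 together cover every segment (S1 ∪ S3 ∪ S4 = {5, 6, 7, 8, 9, 10, 11, 12, 13, 14, 15, 16}); total cost 12 + 5 + 7 = 24.
No covering selection has total cost below 24.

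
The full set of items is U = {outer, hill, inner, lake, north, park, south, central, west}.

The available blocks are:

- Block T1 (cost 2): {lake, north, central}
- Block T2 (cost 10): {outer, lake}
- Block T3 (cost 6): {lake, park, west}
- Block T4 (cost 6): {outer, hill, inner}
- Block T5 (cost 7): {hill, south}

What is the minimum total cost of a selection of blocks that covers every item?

T1, T3, T4, T5 together cover every item (T1 ∪ T3 ∪ T4 ∪ T5 = {outer, hill, inner, lake, north, park, south, central, west}); total cost 2 + 6 + 6 + 7 = 21.
No covering selection has total cost below 21.

21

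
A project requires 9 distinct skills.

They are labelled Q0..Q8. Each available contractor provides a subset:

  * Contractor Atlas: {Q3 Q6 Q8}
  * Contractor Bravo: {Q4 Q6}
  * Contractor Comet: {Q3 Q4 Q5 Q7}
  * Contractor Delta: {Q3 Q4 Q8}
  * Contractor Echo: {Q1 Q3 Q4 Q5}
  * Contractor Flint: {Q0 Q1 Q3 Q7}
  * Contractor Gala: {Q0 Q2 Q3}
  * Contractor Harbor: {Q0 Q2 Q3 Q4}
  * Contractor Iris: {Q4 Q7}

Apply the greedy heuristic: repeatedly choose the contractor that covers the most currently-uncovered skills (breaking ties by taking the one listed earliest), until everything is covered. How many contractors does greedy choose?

Greedy: pick Comet (covers 4 new) → pick Atlas (covers 2 new) → pick Flint (covers 2 new) → pick Gala (covers 1 new). Total picks: 4.

4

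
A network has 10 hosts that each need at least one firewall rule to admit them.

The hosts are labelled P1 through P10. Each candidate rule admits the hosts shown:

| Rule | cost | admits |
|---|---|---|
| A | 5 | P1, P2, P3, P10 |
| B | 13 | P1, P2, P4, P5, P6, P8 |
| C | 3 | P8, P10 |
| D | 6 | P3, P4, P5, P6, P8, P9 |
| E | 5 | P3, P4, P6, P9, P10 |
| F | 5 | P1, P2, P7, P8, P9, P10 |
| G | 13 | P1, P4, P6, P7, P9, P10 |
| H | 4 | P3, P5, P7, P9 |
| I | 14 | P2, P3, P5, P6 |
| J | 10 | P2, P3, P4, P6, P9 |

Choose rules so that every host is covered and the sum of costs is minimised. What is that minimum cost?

11

D, F together cover every host (D ∪ F = {P1, P2, P3, P4, P5, P6, P7, P8, P9, P10}); total cost 6 + 5 = 11.
No covering selection has total cost below 11.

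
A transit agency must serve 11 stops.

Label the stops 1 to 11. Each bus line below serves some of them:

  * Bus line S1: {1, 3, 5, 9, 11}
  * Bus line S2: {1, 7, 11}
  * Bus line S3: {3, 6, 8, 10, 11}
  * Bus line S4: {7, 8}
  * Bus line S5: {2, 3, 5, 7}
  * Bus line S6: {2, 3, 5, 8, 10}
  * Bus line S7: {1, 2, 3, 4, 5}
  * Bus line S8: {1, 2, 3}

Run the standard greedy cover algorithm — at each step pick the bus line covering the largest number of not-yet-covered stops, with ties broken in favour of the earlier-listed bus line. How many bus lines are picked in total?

4

Greedy: pick S1 (covers 5 new) → pick S3 (covers 3 new) → pick S5 (covers 2 new) → pick S7 (covers 1 new). Total picks: 4.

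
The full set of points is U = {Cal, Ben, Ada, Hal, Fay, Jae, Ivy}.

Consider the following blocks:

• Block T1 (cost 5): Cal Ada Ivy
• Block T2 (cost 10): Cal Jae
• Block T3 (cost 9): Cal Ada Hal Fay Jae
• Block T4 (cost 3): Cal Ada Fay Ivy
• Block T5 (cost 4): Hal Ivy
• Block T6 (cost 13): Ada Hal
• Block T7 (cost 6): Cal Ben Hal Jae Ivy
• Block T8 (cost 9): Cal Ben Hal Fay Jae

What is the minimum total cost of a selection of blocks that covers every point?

T4, T7 together cover every point (T4 ∪ T7 = {Cal, Ben, Ada, Hal, Fay, Jae, Ivy}); total cost 3 + 6 = 9.
No covering selection has total cost below 9.

9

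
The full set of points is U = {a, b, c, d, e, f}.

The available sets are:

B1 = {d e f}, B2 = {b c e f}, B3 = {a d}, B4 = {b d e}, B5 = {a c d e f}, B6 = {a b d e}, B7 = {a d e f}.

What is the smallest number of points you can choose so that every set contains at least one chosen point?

Take H = {d, e}. Each listed set contains at least one of these, so H is a hitting set of size 2.
The sets B2, B3 are pairwise disjoint, so any hitting set needs a separate point for each — at least 2. Hence 2 is optimal.

2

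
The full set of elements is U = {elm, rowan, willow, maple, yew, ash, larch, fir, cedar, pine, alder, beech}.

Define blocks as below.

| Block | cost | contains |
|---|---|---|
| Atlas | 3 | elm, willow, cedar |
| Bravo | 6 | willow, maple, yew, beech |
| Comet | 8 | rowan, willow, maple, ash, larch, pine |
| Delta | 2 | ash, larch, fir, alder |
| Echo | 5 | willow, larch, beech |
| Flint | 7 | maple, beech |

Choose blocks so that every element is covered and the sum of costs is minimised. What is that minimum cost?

Atlas, Bravo, Comet, Delta together cover every element (Atlas ∪ Bravo ∪ Comet ∪ Delta = {elm, rowan, willow, maple, yew, ash, larch, fir, cedar, pine, alder, beech}); total cost 3 + 6 + 8 + 2 = 19.
No covering selection has total cost below 19.

19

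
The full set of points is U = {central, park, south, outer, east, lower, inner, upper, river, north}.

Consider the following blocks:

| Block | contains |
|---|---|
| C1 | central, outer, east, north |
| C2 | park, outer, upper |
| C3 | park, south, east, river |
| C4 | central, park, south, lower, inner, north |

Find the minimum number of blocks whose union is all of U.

3

Take {C2, C3, C4}. Their union is {central, park, south, outer, east, lower, inner, upper, river, north}, which is all 10 points.
Only C4 contains lower, so C4 is forced; the remaining 4 points need at least 2 more blocks (each remaining block adds at most 2) — so at least 3 blocks are needed, and 3 is optimal.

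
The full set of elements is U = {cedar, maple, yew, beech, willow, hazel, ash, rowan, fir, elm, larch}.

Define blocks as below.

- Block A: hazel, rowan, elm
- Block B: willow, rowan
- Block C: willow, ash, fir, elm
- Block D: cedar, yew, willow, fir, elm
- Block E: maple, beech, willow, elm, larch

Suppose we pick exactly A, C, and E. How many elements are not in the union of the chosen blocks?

Union of A, C, E = {maple, beech, willow, hazel, ash, rowan, fir, elm, larch}.
Not covered: cedar, yew — 2 elements.

2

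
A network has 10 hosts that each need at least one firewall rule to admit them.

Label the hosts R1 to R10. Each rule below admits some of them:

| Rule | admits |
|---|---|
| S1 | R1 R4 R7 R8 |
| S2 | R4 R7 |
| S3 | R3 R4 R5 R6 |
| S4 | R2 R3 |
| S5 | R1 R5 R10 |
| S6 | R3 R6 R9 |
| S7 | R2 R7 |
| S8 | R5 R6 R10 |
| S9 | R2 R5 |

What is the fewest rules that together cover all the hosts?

4

S1 and S6 and S8 and S9 together: S1 ∪ S6 ∪ S8 ∪ S9 = {R1, R2, R3, R4, R5, R6, R7, R8, R9, R10} — every host is covered.
No 3 of the 9 rules cover everything (all 84 combinations miss at least one host), so 4 is optimal.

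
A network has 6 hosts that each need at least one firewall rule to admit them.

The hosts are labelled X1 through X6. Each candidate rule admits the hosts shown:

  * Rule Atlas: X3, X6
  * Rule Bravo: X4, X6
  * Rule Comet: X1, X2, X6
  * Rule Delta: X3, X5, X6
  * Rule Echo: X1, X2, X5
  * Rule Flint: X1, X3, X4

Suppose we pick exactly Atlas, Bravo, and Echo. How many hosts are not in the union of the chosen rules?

0

Union of Atlas, Bravo, Echo = {X1, X2, X3, X4, X5, X6} — that's every host, so 0 are uncovered.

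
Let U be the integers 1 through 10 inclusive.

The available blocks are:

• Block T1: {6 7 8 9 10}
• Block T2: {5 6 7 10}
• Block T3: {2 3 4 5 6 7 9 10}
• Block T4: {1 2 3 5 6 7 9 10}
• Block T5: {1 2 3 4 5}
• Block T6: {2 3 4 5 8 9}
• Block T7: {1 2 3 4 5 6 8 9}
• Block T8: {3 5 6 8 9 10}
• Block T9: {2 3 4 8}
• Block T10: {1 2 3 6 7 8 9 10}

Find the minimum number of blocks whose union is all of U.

2

T5 and T10 together: T5 ∪ T10 = {1, 2, 3, 4, 5, 6, 7, 8, 9, 10} — every element is covered.
No single block has all 10 elements (the largest, T3, has 8), so 2 is optimal.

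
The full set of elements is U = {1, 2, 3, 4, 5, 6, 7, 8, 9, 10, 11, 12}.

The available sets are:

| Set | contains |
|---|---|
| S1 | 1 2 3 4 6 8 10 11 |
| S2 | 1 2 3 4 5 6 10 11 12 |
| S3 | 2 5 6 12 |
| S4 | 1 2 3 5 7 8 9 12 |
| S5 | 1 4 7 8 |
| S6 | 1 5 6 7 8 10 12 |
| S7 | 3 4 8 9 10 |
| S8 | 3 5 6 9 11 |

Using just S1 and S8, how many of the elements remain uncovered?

2

Union of S1, S8 = {1, 2, 3, 4, 5, 6, 8, 9, 10, 11}.
Not covered: 7, 12 — 2 elements.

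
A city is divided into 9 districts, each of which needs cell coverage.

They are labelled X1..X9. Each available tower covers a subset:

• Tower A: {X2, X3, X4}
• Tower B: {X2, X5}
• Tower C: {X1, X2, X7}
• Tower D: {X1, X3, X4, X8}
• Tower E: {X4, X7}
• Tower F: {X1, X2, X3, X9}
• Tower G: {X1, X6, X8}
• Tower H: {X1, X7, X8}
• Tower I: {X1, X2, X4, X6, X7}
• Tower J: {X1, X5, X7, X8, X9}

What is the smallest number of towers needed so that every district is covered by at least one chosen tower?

3

D and I and J together: D ∪ I ∪ J = {X1, X2, X3, X4, X5, X6, X7, X8, X9} — every district is covered.
No 2 of the 10 towers cover everything (all 45 combinations miss at least one district), so 3 is optimal.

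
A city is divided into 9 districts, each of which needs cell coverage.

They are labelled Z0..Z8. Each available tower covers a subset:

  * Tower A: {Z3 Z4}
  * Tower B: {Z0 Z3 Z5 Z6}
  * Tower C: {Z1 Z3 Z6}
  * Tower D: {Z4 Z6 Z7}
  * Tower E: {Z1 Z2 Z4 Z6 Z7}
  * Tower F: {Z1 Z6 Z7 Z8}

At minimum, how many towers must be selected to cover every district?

B and E and F together: B ∪ E ∪ F = {Z0, Z1, Z2, Z3, Z4, Z5, Z6, Z7, Z8} — every district is covered.
Only B contains Z0, so B is forced; the remaining 5 districts need at least 2 more towers (each remaining tower adds at most 4) — so at least 3 towers are needed, and 3 is optimal.

3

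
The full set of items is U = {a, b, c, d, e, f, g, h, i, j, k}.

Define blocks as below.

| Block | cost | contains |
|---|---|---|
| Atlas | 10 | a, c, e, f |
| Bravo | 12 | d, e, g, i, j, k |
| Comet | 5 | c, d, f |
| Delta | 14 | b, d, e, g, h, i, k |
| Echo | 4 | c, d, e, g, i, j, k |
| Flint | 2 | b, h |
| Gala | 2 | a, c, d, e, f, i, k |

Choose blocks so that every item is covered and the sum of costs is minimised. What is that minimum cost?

Echo, Flint, Gala together cover every item (Echo ∪ Flint ∪ Gala = {a, b, c, d, e, f, g, h, i, j, k}); total cost 4 + 2 + 2 = 8.
No covering selection has total cost below 8.

8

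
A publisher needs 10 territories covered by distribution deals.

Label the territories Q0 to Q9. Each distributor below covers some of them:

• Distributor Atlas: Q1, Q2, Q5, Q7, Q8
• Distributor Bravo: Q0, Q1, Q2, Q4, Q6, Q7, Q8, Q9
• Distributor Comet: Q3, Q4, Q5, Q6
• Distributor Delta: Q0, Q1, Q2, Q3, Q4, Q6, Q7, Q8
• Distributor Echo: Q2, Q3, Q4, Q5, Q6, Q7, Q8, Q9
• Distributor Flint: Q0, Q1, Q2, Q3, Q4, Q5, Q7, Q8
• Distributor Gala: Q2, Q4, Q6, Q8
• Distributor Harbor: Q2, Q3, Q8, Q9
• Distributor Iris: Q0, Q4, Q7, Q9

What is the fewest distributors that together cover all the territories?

2

Bravo and Flint together: Bravo ∪ Flint = {Q0, Q1, Q2, Q3, Q4, Q5, Q6, Q7, Q8, Q9} — every territory is covered.
No single distributor has all 10 territories (the largest, Bravo, has 8), so 2 is optimal.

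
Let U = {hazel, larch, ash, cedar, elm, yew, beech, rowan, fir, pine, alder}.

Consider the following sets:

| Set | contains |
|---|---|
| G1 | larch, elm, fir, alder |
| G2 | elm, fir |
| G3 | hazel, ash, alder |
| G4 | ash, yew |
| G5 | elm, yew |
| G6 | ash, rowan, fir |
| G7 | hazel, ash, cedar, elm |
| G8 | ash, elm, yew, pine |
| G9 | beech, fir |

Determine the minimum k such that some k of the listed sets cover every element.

5

G1, G6, G7, G8, and G9 cover everything between them: the union {hazel, larch, ash, cedar, elm, yew, beech, rowan, fir, pine, alder} is all of U.
No 4 of the 9 sets cover everything (all 126 combinations miss at least one element), so 5 is optimal.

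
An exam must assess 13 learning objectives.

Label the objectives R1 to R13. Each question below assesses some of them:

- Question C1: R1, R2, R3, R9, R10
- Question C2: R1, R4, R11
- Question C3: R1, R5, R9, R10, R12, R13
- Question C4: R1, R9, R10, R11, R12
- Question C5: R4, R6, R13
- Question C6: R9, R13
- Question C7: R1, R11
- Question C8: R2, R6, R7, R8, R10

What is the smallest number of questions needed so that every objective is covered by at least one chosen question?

C1 and C2 and C3 and C8 together: C1 ∪ C2 ∪ C3 ∪ C8 = {R1, R2, R3, R4, R5, R6, R7, R8, R9, R10, R11, R12, R13} — every objective is covered.
Only C1 contains R3, so C1 is forced; the remaining 8 objectives need at least 3 more questions (each remaining question adds at most 3) — so at least 4 questions are needed, and 4 is optimal.

4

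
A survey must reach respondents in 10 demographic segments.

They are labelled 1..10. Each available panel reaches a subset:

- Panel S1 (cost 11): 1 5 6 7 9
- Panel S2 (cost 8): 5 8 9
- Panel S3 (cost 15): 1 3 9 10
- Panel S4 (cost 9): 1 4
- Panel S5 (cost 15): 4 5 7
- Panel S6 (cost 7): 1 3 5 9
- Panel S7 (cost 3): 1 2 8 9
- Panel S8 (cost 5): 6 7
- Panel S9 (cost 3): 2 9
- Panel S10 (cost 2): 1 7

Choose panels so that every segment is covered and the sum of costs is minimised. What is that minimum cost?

38

S1, S3, S4, S7 together cover every segment (S1 ∪ S3 ∪ S4 ∪ S7 = {1, 2, 3, 4, 5, 6, 7, 8, 9, 10}); total cost 11 + 15 + 9 + 3 = 38.
The greedy pick S7, S10, S6, S8, S4, S3 costs 41; no covering selection beats 38.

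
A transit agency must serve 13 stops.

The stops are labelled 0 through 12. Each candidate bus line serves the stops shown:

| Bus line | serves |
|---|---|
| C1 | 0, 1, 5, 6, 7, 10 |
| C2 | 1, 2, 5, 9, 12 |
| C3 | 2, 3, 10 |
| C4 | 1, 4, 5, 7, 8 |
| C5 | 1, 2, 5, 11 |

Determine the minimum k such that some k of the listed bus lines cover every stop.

Take {C1, C2, C3, C4, C5}. Their union is {0, 1, 2, 3, 4, 5, 6, 7, 8, 9, 10, 11, 12}, which is all 13 stops.
No 4 of the 5 bus lines cover everything (all 5 combinations miss at least one stop), so 5 is optimal.

5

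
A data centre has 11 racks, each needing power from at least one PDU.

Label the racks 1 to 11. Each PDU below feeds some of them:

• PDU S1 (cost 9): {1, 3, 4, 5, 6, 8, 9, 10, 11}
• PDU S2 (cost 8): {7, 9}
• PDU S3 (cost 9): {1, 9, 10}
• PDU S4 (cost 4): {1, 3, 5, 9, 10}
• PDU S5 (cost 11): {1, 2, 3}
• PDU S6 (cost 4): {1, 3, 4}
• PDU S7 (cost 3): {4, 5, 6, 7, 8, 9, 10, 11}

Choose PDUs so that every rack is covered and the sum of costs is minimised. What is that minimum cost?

14

S5, S7 together cover every rack (S5 ∪ S7 = {1, 2, 3, 4, 5, 6, 7, 8, 9, 10, 11}); total cost 11 + 3 = 14.
The greedy pick S7, S4, S5 costs 18; no covering selection beats 14.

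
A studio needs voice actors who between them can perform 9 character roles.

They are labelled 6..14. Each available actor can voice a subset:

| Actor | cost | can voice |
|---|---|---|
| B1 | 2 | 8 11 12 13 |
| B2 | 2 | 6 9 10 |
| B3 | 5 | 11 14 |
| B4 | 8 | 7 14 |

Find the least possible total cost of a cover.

12

B1, B2, B4 together cover every role (B1 ∪ B2 ∪ B4 = {6, 7, 8, 9, 10, 11, 12, 13, 14}); total cost 2 + 2 + 8 = 12.
No covering selection has total cost below 12.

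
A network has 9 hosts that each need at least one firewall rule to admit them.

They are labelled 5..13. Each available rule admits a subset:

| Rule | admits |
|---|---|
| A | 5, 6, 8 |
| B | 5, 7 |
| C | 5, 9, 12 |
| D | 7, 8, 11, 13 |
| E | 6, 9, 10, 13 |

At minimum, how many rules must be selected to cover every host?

3

C and D and E together: C ∪ D ∪ E = {5, 6, 7, 8, 9, 10, 11, 12, 13} — every host is covered.
Each rule has at most 4 hosts, and 2·4 = 8 < 9 — so at least 3 rules are needed, and 3 is optimal.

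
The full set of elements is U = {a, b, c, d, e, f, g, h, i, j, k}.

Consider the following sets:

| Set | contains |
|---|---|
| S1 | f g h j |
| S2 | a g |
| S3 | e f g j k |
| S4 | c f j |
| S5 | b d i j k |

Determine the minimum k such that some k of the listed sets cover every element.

5

S1 and S2 and S3 and S4 and S5 together: S1 ∪ S2 ∪ S3 ∪ S4 ∪ S5 = {a, b, c, d, e, f, g, h, i, j, k} — every element is covered.
No 4 of the 5 sets cover everything (all 5 combinations miss at least one element), so 5 is optimal.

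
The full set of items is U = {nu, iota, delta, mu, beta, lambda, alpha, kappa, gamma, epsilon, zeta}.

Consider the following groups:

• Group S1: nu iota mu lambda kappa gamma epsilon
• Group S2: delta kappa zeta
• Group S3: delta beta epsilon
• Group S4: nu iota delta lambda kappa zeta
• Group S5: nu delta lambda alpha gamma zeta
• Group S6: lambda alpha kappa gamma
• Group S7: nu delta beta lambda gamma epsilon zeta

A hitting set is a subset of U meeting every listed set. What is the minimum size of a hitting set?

H = {delta, kappa} meets every group (each contains at least one member of H), and |H| = 2.
The groups S3, S6 are pairwise disjoint, so any hitting set needs a separate item for each — at least 2. Hence 2 is optimal.

2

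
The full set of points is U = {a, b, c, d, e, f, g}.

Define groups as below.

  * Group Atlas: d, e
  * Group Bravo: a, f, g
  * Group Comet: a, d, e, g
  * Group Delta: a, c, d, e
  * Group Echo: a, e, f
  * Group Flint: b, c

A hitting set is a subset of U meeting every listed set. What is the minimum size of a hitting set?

3

H = {b, e, g} meets every group (each contains at least one member of H), and |H| = 3.
The groups Atlas, Bravo, Flint are pairwise disjoint, so any hitting set needs a separate point for each — at least 3. Hence 3 is optimal.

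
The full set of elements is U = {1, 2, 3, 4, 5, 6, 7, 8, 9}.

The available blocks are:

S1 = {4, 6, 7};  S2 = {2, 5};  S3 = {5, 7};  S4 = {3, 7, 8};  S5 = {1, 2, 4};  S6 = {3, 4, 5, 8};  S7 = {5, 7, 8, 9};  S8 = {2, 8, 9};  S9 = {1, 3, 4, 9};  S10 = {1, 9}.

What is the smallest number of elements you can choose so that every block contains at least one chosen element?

4

H = {1, 4, 5, 8} meets every block (each contains at least one member of H), and |H| = 4.
No choice of 3 elements meets every block, so 4 is the minimum.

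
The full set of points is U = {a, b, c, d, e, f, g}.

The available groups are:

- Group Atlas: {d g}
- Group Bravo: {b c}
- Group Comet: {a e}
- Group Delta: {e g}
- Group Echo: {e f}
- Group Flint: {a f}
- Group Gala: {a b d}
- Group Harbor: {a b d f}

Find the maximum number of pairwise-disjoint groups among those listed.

Atlas, Bravo, Echo are pairwise disjoint (Atlas={d,g}; Bravo={b,c}; Echo={e,f}).
Every remaining group overlaps one of these, and no 4 of the listed groups are pairwise disjoint, so 3 is the maximum.

3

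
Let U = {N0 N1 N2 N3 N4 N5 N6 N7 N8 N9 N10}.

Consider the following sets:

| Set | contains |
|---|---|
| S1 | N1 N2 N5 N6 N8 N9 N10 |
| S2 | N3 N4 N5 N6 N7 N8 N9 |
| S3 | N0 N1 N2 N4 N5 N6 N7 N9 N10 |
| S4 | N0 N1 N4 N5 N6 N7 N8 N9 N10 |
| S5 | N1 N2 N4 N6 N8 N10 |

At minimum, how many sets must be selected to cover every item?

S2 and S3 together: S2 ∪ S3 = {N0, N1, N2, N3, N4, N5, N6, N7, N8, N9, N10} — every item is covered.
No single set has all 11 items (the largest, S3, has 9), so 2 is optimal.

2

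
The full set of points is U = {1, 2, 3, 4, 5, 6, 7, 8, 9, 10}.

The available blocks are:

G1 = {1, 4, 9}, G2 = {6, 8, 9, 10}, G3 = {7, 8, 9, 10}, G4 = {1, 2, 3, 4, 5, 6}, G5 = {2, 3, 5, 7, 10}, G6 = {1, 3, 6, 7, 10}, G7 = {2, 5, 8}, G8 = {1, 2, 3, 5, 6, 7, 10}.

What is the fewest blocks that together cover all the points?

G3 and G4 together: G3 ∪ G4 = {1, 2, 3, 4, 5, 6, 7, 8, 9, 10} — every point is covered.
No single block has all 10 points (the largest, G8, has 7), so 2 is optimal.

2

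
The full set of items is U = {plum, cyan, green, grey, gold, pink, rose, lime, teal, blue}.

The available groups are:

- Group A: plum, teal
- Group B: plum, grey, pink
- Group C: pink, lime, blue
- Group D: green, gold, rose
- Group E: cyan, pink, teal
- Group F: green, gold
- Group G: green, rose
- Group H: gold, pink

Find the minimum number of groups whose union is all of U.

4

Take {B, C, D, E}. Their union is {plum, cyan, green, grey, gold, pink, rose, lime, teal, blue}, which is all 10 items.
Each group has at most 3 items, and 3·3 = 9 < 10 — so at least 4 groups are needed, and 4 is optimal.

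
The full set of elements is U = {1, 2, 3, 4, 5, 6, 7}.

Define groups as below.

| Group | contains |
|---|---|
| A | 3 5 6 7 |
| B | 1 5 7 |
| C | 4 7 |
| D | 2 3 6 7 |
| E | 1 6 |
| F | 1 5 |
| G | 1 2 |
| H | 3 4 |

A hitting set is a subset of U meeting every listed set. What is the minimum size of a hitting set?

The 3 elements {1, 4, 7} hit every group.
No choice of 2 elements meets every group, so 3 is the minimum.

3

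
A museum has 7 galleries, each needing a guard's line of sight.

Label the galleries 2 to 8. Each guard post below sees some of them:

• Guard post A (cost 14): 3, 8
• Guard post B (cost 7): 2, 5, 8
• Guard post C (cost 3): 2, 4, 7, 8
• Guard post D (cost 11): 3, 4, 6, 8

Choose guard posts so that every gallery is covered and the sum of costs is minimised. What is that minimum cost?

B, C, D together cover every gallery (B ∪ C ∪ D = {2, 3, 4, 5, 6, 7, 8}); total cost 7 + 3 + 11 = 21.
No covering selection has total cost below 21.

21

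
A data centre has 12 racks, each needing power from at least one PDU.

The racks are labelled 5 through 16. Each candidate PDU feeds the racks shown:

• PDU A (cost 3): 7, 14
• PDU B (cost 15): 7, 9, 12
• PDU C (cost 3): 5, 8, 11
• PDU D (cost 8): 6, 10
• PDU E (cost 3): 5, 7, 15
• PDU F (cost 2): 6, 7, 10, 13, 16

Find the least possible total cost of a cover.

26

A, B, C, E, F together cover every rack (A ∪ B ∪ C ∪ E ∪ F = {5, 6, 7, 8, 9, 10, 11, 12, 13, 14, 15, 16}); total cost 3 + 15 + 3 + 3 + 2 = 26.
No covering selection has total cost below 26.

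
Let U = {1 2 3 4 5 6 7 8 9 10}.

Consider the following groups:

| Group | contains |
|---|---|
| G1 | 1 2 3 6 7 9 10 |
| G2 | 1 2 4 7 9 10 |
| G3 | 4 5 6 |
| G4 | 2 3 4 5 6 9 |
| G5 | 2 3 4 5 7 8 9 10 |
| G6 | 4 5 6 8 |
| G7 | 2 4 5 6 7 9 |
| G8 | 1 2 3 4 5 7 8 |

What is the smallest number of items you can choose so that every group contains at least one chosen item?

2

H = {4, 7} meets every group (each contains at least one member of H), and |H| = 2.
No single item lies in every group, so at least 2 are needed and 2 is optimal.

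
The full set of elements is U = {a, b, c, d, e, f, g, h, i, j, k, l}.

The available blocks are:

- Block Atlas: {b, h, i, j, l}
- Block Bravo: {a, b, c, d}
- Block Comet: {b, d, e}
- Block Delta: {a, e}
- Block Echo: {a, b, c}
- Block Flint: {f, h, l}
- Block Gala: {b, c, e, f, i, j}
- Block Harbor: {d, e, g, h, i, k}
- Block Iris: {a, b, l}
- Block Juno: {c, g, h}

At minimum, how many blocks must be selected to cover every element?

3

Take {Gala, Harbor, Iris}. Their union is {a, b, c, d, e, f, g, h, i, j, k, l}, which is all 12 elements.
Only Harbor contains k, so Harbor is forced; the remaining 6 elements need at least 2 more blocks (each remaining block adds at most 4) — so at least 3 blocks are needed, and 3 is optimal.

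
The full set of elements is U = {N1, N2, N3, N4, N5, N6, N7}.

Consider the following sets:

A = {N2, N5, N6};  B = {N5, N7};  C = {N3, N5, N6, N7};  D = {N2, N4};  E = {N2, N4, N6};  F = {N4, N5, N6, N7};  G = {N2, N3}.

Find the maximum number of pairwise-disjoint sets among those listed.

2

B, D are pairwise disjoint (B={N5,N7}; D={N2,N4}).
Every remaining set overlaps one of these, and no 3 of the listed sets are pairwise disjoint, so 2 is the maximum.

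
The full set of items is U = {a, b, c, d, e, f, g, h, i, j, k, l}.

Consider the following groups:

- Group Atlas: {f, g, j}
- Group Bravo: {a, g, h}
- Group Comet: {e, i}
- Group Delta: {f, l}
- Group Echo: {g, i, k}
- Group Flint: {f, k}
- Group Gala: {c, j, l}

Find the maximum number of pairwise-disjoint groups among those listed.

4

Bravo, Comet, Flint, Gala are pairwise disjoint (Bravo={a,g,h}; Comet={e,i}; Flint={f,k}; Gala={c,j,l}).
Every remaining group overlaps one of these, and no 5 of the listed groups are pairwise disjoint, so 4 is the maximum.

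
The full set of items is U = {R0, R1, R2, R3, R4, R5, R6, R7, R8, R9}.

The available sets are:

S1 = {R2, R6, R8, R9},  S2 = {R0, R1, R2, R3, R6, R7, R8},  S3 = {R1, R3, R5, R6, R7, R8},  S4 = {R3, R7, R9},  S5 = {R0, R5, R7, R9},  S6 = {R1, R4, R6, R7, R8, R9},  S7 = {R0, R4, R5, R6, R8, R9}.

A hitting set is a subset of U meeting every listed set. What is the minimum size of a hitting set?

2

Take H = {R7, R8}. Each listed set contains at least one of these, so H is a hitting set of size 2.
No single item lies in every set, so at least 2 are needed and 2 is optimal.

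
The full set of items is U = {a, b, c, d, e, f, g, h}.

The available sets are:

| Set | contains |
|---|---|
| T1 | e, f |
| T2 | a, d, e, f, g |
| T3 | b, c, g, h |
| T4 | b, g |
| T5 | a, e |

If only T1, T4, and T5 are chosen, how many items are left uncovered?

3

Union of T1, T4, T5 = {a, b, e, f, g}.
Not covered: c, d, h — 3 items.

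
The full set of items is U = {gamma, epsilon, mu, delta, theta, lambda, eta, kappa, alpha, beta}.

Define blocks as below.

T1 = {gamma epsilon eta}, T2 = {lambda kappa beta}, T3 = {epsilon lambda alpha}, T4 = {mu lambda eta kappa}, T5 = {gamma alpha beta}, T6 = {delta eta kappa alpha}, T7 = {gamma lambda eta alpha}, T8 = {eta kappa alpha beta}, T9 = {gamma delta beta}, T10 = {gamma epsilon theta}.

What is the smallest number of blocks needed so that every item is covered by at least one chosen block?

T4 and T7 and T9 and T10 together: T4 ∪ T7 ∪ T9 ∪ T10 = {gamma, epsilon, mu, delta, theta, lambda, eta, kappa, alpha, beta} — every item is covered.
No 3 of the 10 blocks cover everything (all 120 combinations miss at least one item), so 4 is optimal.

4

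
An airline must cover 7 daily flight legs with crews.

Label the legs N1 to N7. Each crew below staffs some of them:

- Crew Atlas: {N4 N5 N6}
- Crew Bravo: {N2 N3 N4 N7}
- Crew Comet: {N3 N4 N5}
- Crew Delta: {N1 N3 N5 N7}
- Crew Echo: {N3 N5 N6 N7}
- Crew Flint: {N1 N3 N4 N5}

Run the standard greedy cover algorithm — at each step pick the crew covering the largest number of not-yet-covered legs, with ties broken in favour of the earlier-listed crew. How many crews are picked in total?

3

Greedy: pick Bravo (covers 4 new) → pick Atlas (covers 2 new) → pick Delta (covers 1 new). Total picks: 3.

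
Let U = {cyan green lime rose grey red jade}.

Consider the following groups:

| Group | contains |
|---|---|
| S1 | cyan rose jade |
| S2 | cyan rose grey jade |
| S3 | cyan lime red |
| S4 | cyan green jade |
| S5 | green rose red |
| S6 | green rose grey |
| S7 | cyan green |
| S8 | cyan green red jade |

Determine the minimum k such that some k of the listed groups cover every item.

3

Take {S2, S3, S6}. Their union is {cyan, green, lime, rose, grey, red, jade}, which is all 7 items.
Only S3 contains lime, so S3 is forced; the remaining 4 items need at least 2 more groups (each remaining group adds at most 3) — so at least 3 groups are needed, and 3 is optimal.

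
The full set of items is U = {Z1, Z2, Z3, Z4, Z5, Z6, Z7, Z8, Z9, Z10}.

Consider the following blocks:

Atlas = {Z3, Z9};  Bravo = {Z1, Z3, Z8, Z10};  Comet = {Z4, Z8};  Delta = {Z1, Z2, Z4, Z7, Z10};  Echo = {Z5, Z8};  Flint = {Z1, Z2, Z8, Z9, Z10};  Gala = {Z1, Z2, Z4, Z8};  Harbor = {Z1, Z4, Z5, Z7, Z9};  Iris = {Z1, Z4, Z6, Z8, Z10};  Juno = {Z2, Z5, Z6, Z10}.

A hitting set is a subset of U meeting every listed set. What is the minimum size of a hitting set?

The 3 items {Z8, Z9, Z10} hit every block.
The blocks Atlas, Comet, Juno are pairwise disjoint, so any hitting set needs a separate item for each — at least 3. Hence 3 is optimal.

3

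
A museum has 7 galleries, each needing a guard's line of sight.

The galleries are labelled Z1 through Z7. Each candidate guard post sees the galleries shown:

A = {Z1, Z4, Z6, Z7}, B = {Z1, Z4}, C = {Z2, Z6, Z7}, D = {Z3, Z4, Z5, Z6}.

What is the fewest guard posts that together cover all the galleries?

B and C and D together: B ∪ C ∪ D = {Z1, Z2, Z3, Z4, Z5, Z6, Z7} — every gallery is covered.
Only C contains Z2, so C is forced; the remaining 4 galleries need at least 2 more guard posts (each remaining guard post adds at most 3) — so at least 3 guard posts are needed, and 3 is optimal.

3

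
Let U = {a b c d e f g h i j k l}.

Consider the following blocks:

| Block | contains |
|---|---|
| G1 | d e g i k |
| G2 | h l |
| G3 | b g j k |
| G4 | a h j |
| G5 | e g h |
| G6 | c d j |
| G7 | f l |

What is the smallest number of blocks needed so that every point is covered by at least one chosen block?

5

G1, G3, G4, G6, and G7 cover everything between them: the union {a, b, c, d, e, f, g, h, i, j, k, l} is all of U.
No 4 of the 7 blocks cover everything (all 35 combinations miss at least one point), so 5 is optimal.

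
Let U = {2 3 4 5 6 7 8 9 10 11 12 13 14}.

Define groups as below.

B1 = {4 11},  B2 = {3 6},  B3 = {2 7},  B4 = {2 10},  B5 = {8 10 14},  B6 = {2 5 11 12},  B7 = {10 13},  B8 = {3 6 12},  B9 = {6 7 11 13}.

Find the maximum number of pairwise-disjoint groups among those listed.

B1, B2, B3, B5 are pairwise disjoint (B1={4,11}; B2={3,6}; B3={2,7}; B5={8,10,14}).
Every remaining group overlaps one of these, and no 5 of the listed groups are pairwise disjoint, so 4 is the maximum.

4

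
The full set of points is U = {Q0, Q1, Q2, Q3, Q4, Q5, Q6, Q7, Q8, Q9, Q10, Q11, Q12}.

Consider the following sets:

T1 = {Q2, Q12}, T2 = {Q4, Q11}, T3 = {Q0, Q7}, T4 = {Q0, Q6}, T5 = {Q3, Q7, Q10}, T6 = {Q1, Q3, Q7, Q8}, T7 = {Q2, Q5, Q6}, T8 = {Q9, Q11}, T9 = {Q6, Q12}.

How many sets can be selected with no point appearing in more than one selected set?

T1, T4, T5, T8 are pairwise disjoint (T1={Q2,Q12}; T4={Q0,Q6}; T5={Q3,Q7,Q10}; T8={Q9,Q11}).
Every remaining set overlaps one of these, and no 5 of the listed sets are pairwise disjoint, so 4 is the maximum.

4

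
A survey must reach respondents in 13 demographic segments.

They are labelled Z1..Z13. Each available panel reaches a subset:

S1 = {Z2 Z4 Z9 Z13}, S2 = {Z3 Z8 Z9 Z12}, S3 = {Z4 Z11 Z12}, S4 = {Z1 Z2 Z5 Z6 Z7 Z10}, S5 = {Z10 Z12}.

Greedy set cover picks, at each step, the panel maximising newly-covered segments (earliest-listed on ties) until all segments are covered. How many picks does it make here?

Greedy: pick S4 (covers 6 new) → pick S2 (covers 4 new) → pick S1 (covers 2 new) → pick S3 (covers 1 new). Total picks: 4.

4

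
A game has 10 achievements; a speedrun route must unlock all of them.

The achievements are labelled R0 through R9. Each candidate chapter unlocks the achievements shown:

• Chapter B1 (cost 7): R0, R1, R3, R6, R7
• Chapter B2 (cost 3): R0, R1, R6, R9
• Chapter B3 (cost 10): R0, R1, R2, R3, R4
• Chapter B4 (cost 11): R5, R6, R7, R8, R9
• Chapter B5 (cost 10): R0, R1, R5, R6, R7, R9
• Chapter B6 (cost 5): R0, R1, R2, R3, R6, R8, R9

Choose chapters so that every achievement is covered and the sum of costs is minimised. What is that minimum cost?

21

B3, B4 together cover every achievement (B3 ∪ B4 = {R0, R1, R2, R3, R4, R5, R6, R7, R8, R9}); total cost 10 + 11 = 21.
The greedy pick B6, B5, B3 costs 25; no covering selection beats 21.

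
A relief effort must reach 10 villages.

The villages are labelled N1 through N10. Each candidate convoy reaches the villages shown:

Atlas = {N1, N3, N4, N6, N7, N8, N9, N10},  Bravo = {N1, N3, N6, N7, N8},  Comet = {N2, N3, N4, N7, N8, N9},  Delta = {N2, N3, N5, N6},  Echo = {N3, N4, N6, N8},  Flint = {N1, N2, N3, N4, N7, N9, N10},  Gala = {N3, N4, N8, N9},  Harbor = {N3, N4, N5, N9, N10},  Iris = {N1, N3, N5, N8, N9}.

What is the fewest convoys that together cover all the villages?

Take {Atlas, Delta}. Their union is {N1, N2, N3, N4, N5, N6, N7, N8, N9, N10}, which is all 10 villages.
No single convoy has all 10 villages (the largest, Atlas, has 8), so 2 is optimal.

2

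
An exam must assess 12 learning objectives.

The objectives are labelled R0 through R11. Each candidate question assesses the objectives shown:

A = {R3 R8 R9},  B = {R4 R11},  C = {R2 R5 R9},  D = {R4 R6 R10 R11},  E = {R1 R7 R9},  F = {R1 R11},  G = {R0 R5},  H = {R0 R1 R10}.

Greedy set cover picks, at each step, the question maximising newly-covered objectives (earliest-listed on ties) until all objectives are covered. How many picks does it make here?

Greedy: pick D (covers 4 new) → pick A (covers 3 new) → pick C (covers 2 new) → pick E (covers 2 new) → pick G (covers 1 new). Total picks: 5.

5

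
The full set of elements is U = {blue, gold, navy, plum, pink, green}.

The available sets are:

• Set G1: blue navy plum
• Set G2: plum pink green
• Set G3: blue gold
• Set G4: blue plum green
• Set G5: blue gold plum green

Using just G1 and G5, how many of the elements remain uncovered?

Union of G1, G5 = {blue, gold, navy, plum, green}.
Not covered: pink — 1 element.

1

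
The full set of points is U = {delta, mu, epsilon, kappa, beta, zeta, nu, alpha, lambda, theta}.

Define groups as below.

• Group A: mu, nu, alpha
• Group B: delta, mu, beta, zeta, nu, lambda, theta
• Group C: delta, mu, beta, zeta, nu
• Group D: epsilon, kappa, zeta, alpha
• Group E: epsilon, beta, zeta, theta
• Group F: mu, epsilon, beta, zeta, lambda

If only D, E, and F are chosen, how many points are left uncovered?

Union of D, E, F = {mu, epsilon, kappa, beta, zeta, alpha, lambda, theta}.
Not covered: delta, nu — 2 points.

2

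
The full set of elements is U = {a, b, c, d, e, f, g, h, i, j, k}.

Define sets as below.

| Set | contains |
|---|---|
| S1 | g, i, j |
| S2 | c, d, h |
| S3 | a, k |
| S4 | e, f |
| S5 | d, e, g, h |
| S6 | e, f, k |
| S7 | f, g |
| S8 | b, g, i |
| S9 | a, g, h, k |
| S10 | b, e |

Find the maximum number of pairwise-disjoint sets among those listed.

4

S1, S2, S3, S4 are pairwise disjoint (S1={g,i,j}; S2={c,d,h}; S3={a,k}; S4={e,f}).
Every remaining set overlaps one of these, and no 5 of the listed sets are pairwise disjoint, so 4 is the maximum.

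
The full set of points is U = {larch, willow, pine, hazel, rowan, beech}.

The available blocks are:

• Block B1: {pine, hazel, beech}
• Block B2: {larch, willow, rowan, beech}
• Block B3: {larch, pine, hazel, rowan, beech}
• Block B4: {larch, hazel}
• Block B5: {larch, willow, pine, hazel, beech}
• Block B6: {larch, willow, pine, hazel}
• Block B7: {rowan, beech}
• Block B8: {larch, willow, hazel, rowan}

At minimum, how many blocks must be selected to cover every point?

2

B1 and B8 cover everything between them: the union {larch, willow, pine, hazel, rowan, beech} is all of U.
No single block has all 6 points (the largest, B3, has 5), so 2 is optimal.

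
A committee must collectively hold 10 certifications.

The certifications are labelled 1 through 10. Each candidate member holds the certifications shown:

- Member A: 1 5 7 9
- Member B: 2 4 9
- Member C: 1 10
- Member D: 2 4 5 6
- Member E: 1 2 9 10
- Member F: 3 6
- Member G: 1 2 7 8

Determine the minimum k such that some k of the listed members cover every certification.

4

D and E and F and G together: D ∪ E ∪ F ∪ G = {1, 2, 3, 4, 5, 6, 7, 8, 9, 10} — every certification is covered.
No 3 of the 7 members cover everything (all 35 combinations miss at least one certification), so 4 is optimal.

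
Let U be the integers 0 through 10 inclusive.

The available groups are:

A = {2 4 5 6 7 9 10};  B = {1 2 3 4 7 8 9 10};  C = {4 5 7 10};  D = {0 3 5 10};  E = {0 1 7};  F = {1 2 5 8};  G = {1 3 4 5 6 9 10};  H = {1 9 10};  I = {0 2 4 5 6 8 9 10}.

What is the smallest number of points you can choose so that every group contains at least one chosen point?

2

Take T = {1, 10}. Each listed group contains at least one of these, so T is a hitting set of size 2.
No single point lies in every group, so at least 2 are needed and 2 is optimal.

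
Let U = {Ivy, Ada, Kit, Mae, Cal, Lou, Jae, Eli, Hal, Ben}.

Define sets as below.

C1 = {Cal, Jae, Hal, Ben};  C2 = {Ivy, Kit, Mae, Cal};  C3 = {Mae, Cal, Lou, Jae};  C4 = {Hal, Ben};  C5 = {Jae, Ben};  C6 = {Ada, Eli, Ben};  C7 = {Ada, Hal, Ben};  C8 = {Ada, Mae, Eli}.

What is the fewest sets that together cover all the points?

4

C2 and C3 and C7 and C8 together: C2 ∪ C3 ∪ C7 ∪ C8 = {Ivy, Ada, Kit, Mae, Cal, Lou, Jae, Eli, Hal, Ben} — every point is covered.
No 3 of the 8 sets cover everything (all 56 combinations miss at least one point), so 4 is optimal.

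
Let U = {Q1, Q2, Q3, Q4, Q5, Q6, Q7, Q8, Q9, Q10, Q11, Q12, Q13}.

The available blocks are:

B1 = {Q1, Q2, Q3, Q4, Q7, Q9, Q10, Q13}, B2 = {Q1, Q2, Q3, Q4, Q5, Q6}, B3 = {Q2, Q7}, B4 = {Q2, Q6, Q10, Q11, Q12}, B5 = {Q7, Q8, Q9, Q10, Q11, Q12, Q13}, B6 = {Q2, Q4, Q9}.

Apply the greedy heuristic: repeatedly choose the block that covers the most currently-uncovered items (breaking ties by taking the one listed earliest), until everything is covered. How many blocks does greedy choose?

Greedy: pick B1 (covers 8 new) → pick B4 (covers 3 new) → pick B2 (covers 1 new) → pick B5 (covers 1 new). Total picks: 4.
(The true minimum cover uses only 2 blocks, so greedy is not optimal here.)

4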